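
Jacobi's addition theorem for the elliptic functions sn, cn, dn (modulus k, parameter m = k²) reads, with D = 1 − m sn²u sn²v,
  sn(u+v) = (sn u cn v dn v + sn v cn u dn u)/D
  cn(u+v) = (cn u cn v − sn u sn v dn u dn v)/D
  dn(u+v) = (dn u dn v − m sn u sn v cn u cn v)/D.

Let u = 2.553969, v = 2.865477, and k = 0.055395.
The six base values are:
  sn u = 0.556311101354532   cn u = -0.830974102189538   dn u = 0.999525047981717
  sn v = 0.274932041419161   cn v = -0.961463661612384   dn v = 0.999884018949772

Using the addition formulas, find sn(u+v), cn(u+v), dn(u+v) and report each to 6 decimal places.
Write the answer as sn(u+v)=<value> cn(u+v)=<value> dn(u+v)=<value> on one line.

m = k² = 0.003068606025
D = 1 − m·sn²u·sn²v = 0.9999282160586324
sn(u+v) = (sn u·cn v·dn v + sn v·cn u·dn u)/D = -0.76316377145769/0.9999282160586324 = -0.7632185582939292
cn(u+v) = (cn u·cn v − sn u·sn v·dn u·dn v)/D = 0.6460940296927947/0.9999282160586324 = 0.6461404121982591
dn(u+v) = (dn u·dn v − m·sn u·sn v·cn u·cn v)/D = 0.9990341450598687/0.9999282160586324 = 0.9991058648166887

sn(u+v)=-0.763219 cn(u+v)=0.646140 dn(u+v)=0.999106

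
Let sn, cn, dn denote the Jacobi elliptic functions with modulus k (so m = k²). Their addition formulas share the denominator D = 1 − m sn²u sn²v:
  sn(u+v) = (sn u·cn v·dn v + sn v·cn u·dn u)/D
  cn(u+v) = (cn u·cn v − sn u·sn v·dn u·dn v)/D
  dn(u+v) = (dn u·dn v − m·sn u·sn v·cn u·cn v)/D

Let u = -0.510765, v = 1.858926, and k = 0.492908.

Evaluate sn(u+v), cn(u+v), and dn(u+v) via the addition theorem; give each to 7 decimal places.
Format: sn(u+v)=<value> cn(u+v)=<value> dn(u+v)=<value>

sn u = -0.4843821050961892, cn u = 0.8748565461048939, dn u = 0.9710796367788975
sn v = 0.9881388288132336, cn v = -0.1535631954330563, dn v = 0.8733676558360537
m = k² = 0.242958296464
D = 1 − m·sn²u·sn²v = 0.9443399176227451
sn(u+v) = (sn u·cn v·dn v + sn v·cn u·dn u)/D = 0.9044425920644916/0.9443399176227451 = 0.9577510970216213
cn(u+v) = (cn u·cn v − sn u·sn v·dn u·dn v)/D = 0.2715906435711595/0.9443399176227451 = 0.2875983938652664
dn(u+v) = (dn u·dn v − m·sn u·sn v·cn u·cn v)/D = 0.8324866415886292/0.9443399176227451 = 0.8815540104291131

sn(u+v)=0.9577511 cn(u+v)=0.2875984 dn(u+v)=0.8815540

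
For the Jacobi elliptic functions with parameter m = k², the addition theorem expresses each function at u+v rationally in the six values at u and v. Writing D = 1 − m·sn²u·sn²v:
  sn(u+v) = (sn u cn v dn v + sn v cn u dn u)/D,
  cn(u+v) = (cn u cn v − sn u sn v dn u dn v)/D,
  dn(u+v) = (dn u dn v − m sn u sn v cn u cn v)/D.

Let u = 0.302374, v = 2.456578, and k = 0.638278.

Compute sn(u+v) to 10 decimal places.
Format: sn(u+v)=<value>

sn u = 0.2960303470137725, cn u = 0.9551785349592533, dn u = 0.9819867752701413
sn v = 0.860761412481712, cn v = -0.5090086352730059, dn v = 0.8355561417056709
m = k² = 0.407398805284
D = 1 − m·sn²u·sn²v = 0.9735480435709487
sn(u+v) = (sn u·cn v·dn v + sn v·cn u·dn u)/D = 0.681467423960732/0.9735480435709487 = 0.6999833531184833

sn(u+v)=0.6999833531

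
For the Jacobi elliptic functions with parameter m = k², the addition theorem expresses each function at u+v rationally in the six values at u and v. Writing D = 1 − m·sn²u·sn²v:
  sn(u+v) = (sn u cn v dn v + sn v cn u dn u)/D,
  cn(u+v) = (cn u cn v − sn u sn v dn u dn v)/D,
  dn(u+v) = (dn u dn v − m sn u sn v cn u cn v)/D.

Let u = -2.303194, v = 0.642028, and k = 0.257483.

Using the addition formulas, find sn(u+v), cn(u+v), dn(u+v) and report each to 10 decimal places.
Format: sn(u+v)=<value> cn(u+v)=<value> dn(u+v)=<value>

sn(u+v)=-0.9981288091 cn(u+v)=-0.0611463851 dn(u+v)=0.9664110839

sn u = -0.7744319024822161, cn u = -0.6326572756380625, dn u = 0.9799175597117469
sn v = 0.5966643877950277, cn v = 0.8024908774167995, dn v = 0.9881282990234062
m = k² = 0.066297495289
D = 1 − m·sn²u·sn²v = 0.9858445452182471
sn(u+v) = (sn u·cn v·dn v + sn v·cn u·dn u)/D = -0.9839998418919889/0.9858445452182471 = -0.9981288091157924
cn(u+v) = (cn u·cn v − sn u·sn v·dn u·dn v)/D = -0.06028083022913047/0.9858445452182471 = -0.06114638511874653
dn(u+v) = (dn u·dn v − m·sn u·sn v·cn u·cn v)/D = 0.9527310955179986/0.9858445452182471 = 0.9664110839169701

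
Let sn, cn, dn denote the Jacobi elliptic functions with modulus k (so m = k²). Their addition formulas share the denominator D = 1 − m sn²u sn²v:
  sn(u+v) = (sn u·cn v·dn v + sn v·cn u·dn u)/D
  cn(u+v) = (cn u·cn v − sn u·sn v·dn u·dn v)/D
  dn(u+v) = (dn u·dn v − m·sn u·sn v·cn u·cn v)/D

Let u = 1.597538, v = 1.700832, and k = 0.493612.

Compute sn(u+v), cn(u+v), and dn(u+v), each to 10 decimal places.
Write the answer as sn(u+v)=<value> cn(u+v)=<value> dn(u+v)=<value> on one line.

sn(u+v)=0.0662255994 cn(u+v)=-0.9978046753 dn(u+v)=0.9994655473

sn u = 0.997280829480584, cn u = 0.07369496014327172, dn u = 0.8704426798884668
sn v = 0.9998705127478221, cn v = -0.01609216385099723, dn v = 0.86971851149409
m = k² = 0.243652806544
D = 1 − m·sn²u·sn²v = 0.7577332120810677
sn(u+v) = (sn u·cn v·dn v + sn v·cn u·dn u)/D = 0.05018133612698341/0.7577332120810677 = 0.06622559936255593
cn(u+v) = (cn u·cn v − sn u·sn v·dn u·dn v)/D = -0.7560697416212363/0.7577332120810677 = -0.9978046752691983
dn(u+v) = (dn u·dn v − m·sn u·sn v·cn u·cn v)/D = 0.757328239508287/0.7577332120810677 = 0.9994655472845535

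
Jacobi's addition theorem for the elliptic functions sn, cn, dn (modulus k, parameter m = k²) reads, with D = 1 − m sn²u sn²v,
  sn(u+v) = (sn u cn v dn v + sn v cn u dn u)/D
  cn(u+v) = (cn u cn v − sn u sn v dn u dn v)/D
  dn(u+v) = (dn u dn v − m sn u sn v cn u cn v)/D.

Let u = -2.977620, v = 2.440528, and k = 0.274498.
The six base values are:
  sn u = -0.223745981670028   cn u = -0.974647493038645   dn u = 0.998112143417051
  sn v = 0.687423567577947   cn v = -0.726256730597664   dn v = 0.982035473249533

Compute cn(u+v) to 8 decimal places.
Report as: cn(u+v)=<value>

m = k² = 0.075349152004
D = 1 − m·sn²u·sn²v = 0.9982174665323734
cn(u+v) = (cn u·cn v − sn u·sn v·dn u·dn v)/D = 0.8586043184966427/0.9982174665323734 = 0.8601375424528269

cn(u+v)=0.86013754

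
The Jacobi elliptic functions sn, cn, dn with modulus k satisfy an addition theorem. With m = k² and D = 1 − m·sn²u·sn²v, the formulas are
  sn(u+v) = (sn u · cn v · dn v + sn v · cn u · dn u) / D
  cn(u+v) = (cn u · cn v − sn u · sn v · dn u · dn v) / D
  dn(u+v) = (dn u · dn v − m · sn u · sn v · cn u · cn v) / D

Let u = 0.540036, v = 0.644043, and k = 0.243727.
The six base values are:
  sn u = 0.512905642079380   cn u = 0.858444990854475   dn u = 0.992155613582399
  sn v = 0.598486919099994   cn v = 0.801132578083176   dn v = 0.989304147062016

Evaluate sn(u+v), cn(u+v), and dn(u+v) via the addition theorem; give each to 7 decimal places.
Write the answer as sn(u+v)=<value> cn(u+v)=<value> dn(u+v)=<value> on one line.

sn(u+v)=0.9214059 cn(u+v)=0.3886016 dn(u+v)=0.9744576

m = k² = 0.059402850529
D = 1 − m·sn²u·sn²v = 0.9944025327166867
sn(u+v) = (sn u·cn v·dn v + sn v·cn u·dn u)/D = 0.9162483377208366/0.9944025327166867 = 0.9214058769718391
cn(u+v) = (cn u·cn v − sn u·sn v·dn u·dn v)/D = 0.3864264233941112/0.9944025327166867 = 0.3886016081821538
dn(u+v) = (dn u·dn v − m·sn u·sn v·cn u·cn v)/D = 0.9690031215894597/0.9944025327166867 = 0.9744576162151997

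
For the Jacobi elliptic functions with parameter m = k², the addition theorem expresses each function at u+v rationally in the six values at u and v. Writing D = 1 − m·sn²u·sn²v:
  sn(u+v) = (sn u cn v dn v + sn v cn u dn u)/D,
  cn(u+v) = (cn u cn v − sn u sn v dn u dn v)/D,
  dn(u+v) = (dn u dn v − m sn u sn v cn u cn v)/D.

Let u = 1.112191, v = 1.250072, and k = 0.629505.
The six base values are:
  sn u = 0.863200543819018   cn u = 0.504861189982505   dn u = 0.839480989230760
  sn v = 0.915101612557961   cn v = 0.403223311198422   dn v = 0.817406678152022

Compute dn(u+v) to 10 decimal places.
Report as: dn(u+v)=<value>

dn(u+v)=0.8269486619

m = k² = 0.396276545025
D = 1 − m·sn²u·sn²v = 0.7527362680505838
dn(u+v) = (dn u·dn v − m·sn u·sn v·cn u·cn v)/D = 0.6224742496261958/0.7527362680505838 = 0.8269486618975633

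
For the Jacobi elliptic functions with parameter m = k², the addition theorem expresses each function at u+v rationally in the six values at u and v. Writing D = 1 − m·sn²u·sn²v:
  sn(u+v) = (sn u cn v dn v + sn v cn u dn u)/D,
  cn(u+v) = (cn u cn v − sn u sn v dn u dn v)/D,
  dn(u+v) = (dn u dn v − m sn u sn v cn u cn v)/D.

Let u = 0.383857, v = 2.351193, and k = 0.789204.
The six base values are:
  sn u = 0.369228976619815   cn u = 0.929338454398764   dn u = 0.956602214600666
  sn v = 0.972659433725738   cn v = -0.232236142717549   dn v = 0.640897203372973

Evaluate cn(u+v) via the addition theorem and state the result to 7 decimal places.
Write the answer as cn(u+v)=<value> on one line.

cn(u+v)=-0.4740901

m = k² = 0.622842953616
D = 1 − m·sn²u·sn²v = 0.9196674199781432
cn(u+v) = (cn u·cn v − sn u·sn v·dn u·dn v)/D = -0.4360052027338534/0.9196674199781432 = -0.474090082199732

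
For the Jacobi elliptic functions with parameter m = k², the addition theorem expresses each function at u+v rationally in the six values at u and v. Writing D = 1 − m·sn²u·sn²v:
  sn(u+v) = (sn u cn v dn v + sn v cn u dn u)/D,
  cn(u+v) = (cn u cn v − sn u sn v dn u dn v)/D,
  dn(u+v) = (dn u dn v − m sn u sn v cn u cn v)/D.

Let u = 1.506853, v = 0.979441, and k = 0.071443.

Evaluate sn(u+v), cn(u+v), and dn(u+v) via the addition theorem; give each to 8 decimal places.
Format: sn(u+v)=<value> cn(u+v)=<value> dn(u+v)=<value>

sn u = 0.9978369346825032, cn u = 0.06573775006361208, dn u = 0.9974557408139805
sn v = 0.829818201418619, cn v = 0.5580338274642213, dn v = 0.9982411152305637
m = k² = 0.005104102249
D = 1 − m·sn²u·sn²v = 0.9965005126390368
sn(u+v) = (sn u·cn v·dn v + sn v·cn u·dn u)/D = 0.6102589609457024/0.9965005126390368 = 0.6124020541941828
cn(u+v) = (cn u·cn v − sn u·sn v·dn u·dn v)/D = -0.7877799643779568/0.9965005126390368 = -0.7905464717641495
dn(u+v) = (dn u·dn v − m·sn u·sn v·cn u·cn v)/D = 0.9955462934237101/0.9965005126390368 = 0.9990424297797904

sn(u+v)=0.61240205 cn(u+v)=-0.79054647 dn(u+v)=0.99904243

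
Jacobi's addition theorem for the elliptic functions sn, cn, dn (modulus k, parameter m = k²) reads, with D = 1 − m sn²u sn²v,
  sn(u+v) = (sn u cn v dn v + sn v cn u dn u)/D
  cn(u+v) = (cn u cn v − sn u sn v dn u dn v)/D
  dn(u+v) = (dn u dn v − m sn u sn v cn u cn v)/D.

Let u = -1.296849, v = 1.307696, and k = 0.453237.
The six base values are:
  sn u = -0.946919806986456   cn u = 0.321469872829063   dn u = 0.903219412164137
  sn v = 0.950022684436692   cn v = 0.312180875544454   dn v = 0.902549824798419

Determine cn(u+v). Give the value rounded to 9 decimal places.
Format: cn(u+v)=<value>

cn(u+v)=0.999941172

m = k² = 0.205423778169
D = 1 − m·sn²u·sn²v = 0.8337563501601684
cn(u+v) = (cn u·cn v − sn u·sn v·dn u·dn v)/D = 0.8337073022302763/0.8337563501601684 = 0.9999411723462345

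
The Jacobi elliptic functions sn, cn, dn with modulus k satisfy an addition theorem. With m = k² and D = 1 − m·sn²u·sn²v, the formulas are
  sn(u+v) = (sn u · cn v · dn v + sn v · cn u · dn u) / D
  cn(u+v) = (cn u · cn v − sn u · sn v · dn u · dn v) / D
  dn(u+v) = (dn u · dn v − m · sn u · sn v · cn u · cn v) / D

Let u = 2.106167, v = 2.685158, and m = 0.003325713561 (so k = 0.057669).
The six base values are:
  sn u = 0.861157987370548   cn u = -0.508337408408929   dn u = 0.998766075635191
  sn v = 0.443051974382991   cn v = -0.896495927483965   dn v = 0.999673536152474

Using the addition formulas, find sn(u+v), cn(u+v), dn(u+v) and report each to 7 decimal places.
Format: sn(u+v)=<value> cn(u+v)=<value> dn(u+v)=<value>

m = k² = 0.003325713561
D = 1 − m·sn²u·sn²v = 0.9995158723781075
sn(u+v) = (sn u·cn v·dn v + sn v·cn u·dn u)/D = -0.9967145786029239/0.9995158723781075 = -0.9971973493842388
cn(u+v) = (cn u·cn v − sn u·sn v·dn u·dn v)/D = 0.0747798631729501/0.9995158723781075 = 0.07481608370563382
dn(u+v) = (dn u·dn v − m·sn u·sn v·cn u·cn v)/D = 0.9978617551635224/0.9995158723781075 = 0.9983450815937025

sn(u+v)=-0.9971973 cn(u+v)=0.0748161 dn(u+v)=0.9983451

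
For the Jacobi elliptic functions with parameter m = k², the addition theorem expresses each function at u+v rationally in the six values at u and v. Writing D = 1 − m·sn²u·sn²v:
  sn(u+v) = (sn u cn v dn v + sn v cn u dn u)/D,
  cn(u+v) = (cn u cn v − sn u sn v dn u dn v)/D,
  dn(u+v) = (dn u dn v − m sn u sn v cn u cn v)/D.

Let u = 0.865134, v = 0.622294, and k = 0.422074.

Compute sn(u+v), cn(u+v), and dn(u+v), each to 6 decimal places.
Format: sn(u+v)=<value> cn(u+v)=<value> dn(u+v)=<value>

sn u = 0.7503802743636077, cn u = 0.6610063871446303, dn u = 0.948520412463454
sn v = 0.5775210181989368, cn v = 0.8163758163606167, dn v = 0.9698364382289675
m = k² = 0.178146461476
D = 1 − m·sn²u·sn²v = 0.9665438773690982
sn(u+v) = (sn u·cn v·dn v + sn v·cn u·dn u)/D = 0.9562073454972667/0.9665438773690982 = 0.9893056775653401
cn(u+v) = (cn u·cn v − sn u·sn v·dn u·dn v)/D = 0.1409772297101954/0.9665438773690982 = 0.1458570407521808
dn(u+v) = (dn u·dn v − m·sn u·sn v·cn u·cn v)/D = 0.87824937779895/0.9665438773690982 = 0.9086492588308737

sn(u+v)=0.989306 cn(u+v)=0.145857 dn(u+v)=0.908649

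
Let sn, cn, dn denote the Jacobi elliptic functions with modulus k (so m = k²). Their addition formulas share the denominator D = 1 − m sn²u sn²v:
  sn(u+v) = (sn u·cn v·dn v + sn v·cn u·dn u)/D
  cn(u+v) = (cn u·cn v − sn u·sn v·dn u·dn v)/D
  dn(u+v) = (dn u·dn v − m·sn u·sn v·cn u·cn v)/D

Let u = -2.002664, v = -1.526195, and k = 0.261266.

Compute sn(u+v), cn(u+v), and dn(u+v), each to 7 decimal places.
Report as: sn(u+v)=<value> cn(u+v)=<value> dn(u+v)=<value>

sn u = -0.9246608104192274, cn u = -0.3807917878248657, dn u = 0.9703803011652707
sn v = -0.9975528106884492, cn v = 0.06991702144381653, dn v = 0.9654396710101191
m = k² = 0.068259922756
D = 1 − m·sn²u·sn²v = 0.9419232254478355
sn(u+v) = (sn u·cn v·dn v + sn v·cn u·dn u)/D = 0.3061933611598568/0.9419232254478355 = 0.3250725249016742
cn(u+v) = (cn u·cn v − sn u·sn v·dn u·dn v)/D = -0.8907665172309091/0.9419232254478355 = -0.9456890892645692
dn(u+v) = (dn u·dn v − m·sn u·sn v·cn u·cn v)/D = 0.9385199498584028/0.9419232254478355 = 0.9963868864282281

sn(u+v)=0.3250725 cn(u+v)=-0.9456891 dn(u+v)=0.9963869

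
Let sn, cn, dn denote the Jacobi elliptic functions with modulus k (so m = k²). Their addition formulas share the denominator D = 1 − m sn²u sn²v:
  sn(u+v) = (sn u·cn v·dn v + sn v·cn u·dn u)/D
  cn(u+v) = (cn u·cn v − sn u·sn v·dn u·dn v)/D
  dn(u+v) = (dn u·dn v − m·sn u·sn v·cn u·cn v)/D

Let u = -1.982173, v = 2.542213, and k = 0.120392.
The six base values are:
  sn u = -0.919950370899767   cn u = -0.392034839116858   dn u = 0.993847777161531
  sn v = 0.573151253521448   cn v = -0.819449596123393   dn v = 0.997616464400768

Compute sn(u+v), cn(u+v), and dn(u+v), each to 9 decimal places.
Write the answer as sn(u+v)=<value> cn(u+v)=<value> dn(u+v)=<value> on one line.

sn(u+v)=0.530882487 cn(u+v)=0.847445446 dn(u+v)=0.997955410

m = k² = 0.014494233664
D = 1 − m·sn²u·sn²v = 0.995970394327521
sn(u+v) = (sn u·cn v·dn v + sn v·cn u·dn u)/D = 0.5287432403639652/0.995970394327521 = 0.5308824874468005
cn(u+v) = (cn u·cn v − sn u·sn v·dn u·dn v)/D = 0.8440305753622506/0.995970394327521 = 0.8474454463399385
dn(u+v) = (dn u·dn v − m·sn u·sn v·cn u·cn v)/D = 0.9939340430641019/0.995970394327521 = 0.9979554098444924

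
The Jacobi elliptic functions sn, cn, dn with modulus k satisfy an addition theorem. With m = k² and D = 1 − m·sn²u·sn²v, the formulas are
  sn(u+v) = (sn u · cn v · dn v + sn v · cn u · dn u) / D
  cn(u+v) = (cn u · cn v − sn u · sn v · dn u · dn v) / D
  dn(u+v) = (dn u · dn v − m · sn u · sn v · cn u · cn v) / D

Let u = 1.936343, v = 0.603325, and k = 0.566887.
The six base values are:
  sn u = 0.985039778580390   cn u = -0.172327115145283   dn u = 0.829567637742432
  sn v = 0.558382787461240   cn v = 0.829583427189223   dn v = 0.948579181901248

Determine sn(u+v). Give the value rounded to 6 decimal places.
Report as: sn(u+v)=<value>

m = k² = 0.321360870769
D = 1 − m·sn²u·sn²v = 0.9027779939422948
sn(u+v) = (sn u·cn v·dn v + sn v·cn u·dn u)/D = 0.6953282609983233/0.9027779939422948 = 0.770209581607024

sn(u+v)=0.770210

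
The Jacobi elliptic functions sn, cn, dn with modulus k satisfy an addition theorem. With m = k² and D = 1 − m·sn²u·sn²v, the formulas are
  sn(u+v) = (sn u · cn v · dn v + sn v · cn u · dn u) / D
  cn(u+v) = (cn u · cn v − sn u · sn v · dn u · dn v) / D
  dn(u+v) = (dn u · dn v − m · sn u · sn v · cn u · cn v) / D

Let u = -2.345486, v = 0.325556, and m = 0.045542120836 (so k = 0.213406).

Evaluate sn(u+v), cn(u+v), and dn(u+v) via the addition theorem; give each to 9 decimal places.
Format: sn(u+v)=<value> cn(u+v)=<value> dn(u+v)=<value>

sn(u+v)=-0.912506968 cn(u+v)=-0.409061162 dn(u+v)=0.980855998

sn u = -0.7372625770585101, cn u = -0.675606314704832, dn u = 0.9875450886261748
sn v = 0.3195927351890168, cn v = 0.9475550029493818, dn v = 0.9976714638610431
m = k² = 0.045542120836
D = 1 − m·sn²u·sn²v = 0.9974715671251255
sn(u+v) = (sn u·cn v·dn v + sn v·cn u·dn u)/D = -0.9101997550201358/0.9974715671251255 = -0.9125069676356578
cn(u+v) = (cn u·cn v − sn u·sn v·dn u·dn v)/D = -0.4080268780170474/0.9974715671251255 = -0.4090611617061396
dn(u+v) = (dn u·dn v − m·sn u·sn v·cn u·cn v)/D = 0.9783759697146674/0.9974715671251255 = 0.9808559982662015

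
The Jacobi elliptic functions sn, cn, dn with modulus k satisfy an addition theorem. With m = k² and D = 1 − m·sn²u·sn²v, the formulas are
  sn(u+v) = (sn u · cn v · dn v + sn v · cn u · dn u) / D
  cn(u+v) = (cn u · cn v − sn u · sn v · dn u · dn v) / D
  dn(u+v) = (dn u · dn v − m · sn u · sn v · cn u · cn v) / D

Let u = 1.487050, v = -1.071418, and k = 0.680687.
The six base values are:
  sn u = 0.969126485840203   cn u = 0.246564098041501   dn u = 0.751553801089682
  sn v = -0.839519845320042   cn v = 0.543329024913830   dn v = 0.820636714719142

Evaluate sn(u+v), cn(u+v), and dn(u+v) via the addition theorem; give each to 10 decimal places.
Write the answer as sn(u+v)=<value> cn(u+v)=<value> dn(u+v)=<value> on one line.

sn(u+v)=0.3988791298 cn(u+v)=0.9170035114 dn(u+v)=0.9624351000

m = k² = 0.463334791969
D = 1 − m·sn²u·sn²v = 0.693297177933579
sn(u+v) = (sn u·cn v·dn v + sn v·cn u·dn u)/D = 0.2765417750105932/0.693297177933579 = 0.3988791297764191
cn(u+v) = (cn u·cn v − sn u·sn v·dn u·dn v)/D = 0.6357559465743558/0.693297177933579 = 0.9170035113503146
dn(u+v) = (dn u·dn v − m·sn u·sn v·cn u·cn v)/D = 0.6672535387741321/0.693297177933579 = 0.9624350999998706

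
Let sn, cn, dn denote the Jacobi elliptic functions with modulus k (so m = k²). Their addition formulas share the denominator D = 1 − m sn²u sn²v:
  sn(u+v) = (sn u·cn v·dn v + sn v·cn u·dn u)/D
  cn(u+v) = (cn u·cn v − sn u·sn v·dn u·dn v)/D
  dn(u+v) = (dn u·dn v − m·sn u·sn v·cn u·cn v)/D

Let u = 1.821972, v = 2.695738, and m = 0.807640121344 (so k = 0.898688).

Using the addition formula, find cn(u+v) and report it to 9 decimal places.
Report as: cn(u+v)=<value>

sn u = 0.9792343008815123, cn u = 0.2027318030726697, dn u = 0.4749252954207876
sn v = 0.9821994124247041, cn v = -0.1878411941842524, dn v = 0.4699541535983371
m = k² = 0.807640121344
D = 1 − m·sn²u·sn²v = 0.252879830972307
cn(u+v) = (cn u·cn v − sn u·sn v·dn u·dn v)/D = -0.2527492710205286/0.252879830972307 = -0.9994837075330346

cn(u+v)=-0.999483708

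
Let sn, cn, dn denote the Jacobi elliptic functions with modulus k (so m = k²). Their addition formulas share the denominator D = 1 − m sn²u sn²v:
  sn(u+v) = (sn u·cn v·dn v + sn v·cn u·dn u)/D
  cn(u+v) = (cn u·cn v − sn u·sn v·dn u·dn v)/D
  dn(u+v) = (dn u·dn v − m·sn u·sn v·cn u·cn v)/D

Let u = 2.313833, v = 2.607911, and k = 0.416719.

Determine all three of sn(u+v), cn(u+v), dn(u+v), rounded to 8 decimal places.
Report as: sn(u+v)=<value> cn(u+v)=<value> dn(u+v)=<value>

sn u = 0.8174435677758769, cn u = -0.5760086922103219, dn u = 0.940192259040442
sn v = 0.6262961983731027, cn v = -0.7795851922037765, dn v = 0.965341632576047
m = k² = 0.173654724961
D = 1 − m·sn²u·sn²v = 0.954484248542253
sn(u+v) = (sn u·cn v·dn v + sn v·cn u·dn u)/D = -0.9543565592570579/0.954484248542253 = -0.9998662216947109
cn(u+v) = (cn u·cn v − sn u·sn v·dn u·dn v)/D = -0.01561212728295395/0.954484248542253 = -0.01635661071075584
dn(u+v) = (dn u·dn v − m·sn u·sn v·cn u·cn v)/D = 0.867684317623695/0.954484248542253 = 0.90906090797085

sn(u+v)=-0.99986622 cn(u+v)=-0.01635661 dn(u+v)=0.90906091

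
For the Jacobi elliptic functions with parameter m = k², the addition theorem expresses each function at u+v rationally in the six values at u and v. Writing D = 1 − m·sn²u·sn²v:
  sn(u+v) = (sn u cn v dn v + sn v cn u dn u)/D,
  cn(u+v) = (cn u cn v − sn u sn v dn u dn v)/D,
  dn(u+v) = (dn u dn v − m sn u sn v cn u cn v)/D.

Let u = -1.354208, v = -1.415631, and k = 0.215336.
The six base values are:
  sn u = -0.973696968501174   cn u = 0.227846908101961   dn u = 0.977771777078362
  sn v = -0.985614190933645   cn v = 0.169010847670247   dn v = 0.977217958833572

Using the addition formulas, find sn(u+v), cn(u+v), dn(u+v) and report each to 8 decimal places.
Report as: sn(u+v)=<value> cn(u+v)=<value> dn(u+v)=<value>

sn(u+v)=-0.39736363 cn(u+v)=-0.91766124 dn(u+v)=0.99633244

m = k² = 0.046369592896
D = 1 − m·sn²u·sn²v = 0.9572934179786814
sn(u+v) = (sn u·cn v·dn v + sn v·cn u·dn u)/D = -0.3803935883889582/0.9572934179786814 = -0.3973636308835766
cn(u+v) = (cn u·cn v − sn u·sn v·dn u·dn v)/D = -0.8784710615711131/0.9572934179786814 = -0.9176612364326068
dn(u+v) = (dn u·dn v − m·sn u·sn v·cn u·cn v)/D = 0.9537824916104137/0.9572934179786814 = 0.9963324448885474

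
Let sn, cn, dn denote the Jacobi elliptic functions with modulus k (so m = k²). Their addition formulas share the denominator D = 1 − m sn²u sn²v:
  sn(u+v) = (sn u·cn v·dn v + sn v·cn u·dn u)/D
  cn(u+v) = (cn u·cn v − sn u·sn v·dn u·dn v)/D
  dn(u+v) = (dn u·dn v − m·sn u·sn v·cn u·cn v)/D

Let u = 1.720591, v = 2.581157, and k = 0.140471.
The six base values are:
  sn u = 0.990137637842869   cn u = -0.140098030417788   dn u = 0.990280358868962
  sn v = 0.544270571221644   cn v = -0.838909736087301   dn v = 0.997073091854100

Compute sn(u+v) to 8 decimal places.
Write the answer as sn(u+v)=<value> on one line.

sn(u+v)=-0.90892362

m = k² = 0.019732101841
D = 1 − m·sn²u·sn²v = 0.9942694778893073
sn(u+v) = (sn u·cn v·dn v + sn v·cn u·dn u)/D = -0.9037150092745682/0.9942694778893073 = -0.9089236161538687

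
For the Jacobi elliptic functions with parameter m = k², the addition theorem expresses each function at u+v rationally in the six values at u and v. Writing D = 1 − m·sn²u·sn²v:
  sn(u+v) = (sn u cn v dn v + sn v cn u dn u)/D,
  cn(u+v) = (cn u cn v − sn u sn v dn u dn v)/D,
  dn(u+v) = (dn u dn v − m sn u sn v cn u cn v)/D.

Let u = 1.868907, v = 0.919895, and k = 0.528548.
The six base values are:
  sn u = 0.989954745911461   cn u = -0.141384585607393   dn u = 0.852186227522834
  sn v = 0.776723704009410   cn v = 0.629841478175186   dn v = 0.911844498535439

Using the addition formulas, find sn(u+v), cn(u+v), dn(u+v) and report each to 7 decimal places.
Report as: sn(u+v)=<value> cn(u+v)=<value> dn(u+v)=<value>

m = k² = 0.279362988304
D = 1 − m·sn²u·sn²v = 0.834829429083734
sn(u+v) = (sn u·cn v·dn v + sn v·cn u·dn u)/D = 0.4749639921504069/0.834829429083734 = 0.568935372428956
cn(u+v) = (cn u·cn v − sn u·sn v·dn u·dn v)/D = -0.686548892523192/0.834829429083734 = -0.8223822359457463
dn(u+v) = (dn u·dn v − m·sn u·sn v·cn u·cn v)/D = 0.7961899631139622/0.834829429083734 = 0.953715735665691

sn(u+v)=0.5689354 cn(u+v)=-0.8223822 dn(u+v)=0.9537157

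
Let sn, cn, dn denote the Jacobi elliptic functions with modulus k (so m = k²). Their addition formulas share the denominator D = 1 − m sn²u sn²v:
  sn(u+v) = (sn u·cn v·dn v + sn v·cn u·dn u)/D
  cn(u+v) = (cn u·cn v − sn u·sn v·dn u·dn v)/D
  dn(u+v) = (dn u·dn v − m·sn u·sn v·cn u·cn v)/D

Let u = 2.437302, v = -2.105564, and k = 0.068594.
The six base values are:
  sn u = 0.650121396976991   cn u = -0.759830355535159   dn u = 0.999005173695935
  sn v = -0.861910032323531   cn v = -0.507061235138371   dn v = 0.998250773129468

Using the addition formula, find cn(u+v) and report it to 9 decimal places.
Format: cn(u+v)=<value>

m = k² = 0.004705136836
D = 1 − m·sn²u·sn²v = 0.9985226443767896
cn(u+v) = (cn u·cn v − sn u·sn v·dn u·dn v)/D = 0.9440900283138448/0.9985226443767896 = 0.9454868486263345

cn(u+v)=0.945486849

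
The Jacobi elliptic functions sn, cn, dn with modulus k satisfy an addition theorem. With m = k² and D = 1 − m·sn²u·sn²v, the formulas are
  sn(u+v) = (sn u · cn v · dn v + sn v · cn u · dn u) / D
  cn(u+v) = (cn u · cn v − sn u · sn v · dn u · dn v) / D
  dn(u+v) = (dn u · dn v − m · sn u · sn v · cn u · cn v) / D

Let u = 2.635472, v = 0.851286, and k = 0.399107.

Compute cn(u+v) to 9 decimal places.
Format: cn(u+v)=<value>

cn(u+v)=-0.978609839

sn u = 0.5950599418922931, cn u = -0.8036813208947566, dn u = 0.9713893506397845
sn v = 0.742745285088736, cn v = 0.6695740746761723, dn v = 0.9550530792340418
m = k² = 0.159286397449
D = 1 − m·sn²u·sn²v = 0.9688842747346662
cn(u+v) = (cn u·cn v − sn u·sn v·dn u·dn v)/D = -0.9481596839624814/0.9688842747346662 = -0.9786098388500935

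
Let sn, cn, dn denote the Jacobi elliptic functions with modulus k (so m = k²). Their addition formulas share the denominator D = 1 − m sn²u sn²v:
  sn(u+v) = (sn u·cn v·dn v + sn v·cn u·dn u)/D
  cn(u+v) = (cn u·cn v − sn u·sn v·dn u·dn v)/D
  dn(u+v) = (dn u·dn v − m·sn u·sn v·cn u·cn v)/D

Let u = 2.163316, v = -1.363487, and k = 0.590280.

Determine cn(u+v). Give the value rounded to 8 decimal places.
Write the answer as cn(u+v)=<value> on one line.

cn(u+v)=0.71523083

sn u = 0.9419536133248552, cn u = -0.3357430421382536, dn u = 0.8311713339766457
sn v = -0.9525904758502395, cn v = 0.3042554606238224, dn v = 0.8269366442920487
m = k² = 0.3484304784
D = 1 − m·sn²u·sn²v = 0.7194646202525332
cn(u+v) = (cn u·cn v − sn u·sn v·dn u·dn v)/D = 0.5145832748488452/0.7194646202525332 = 0.7152308263166932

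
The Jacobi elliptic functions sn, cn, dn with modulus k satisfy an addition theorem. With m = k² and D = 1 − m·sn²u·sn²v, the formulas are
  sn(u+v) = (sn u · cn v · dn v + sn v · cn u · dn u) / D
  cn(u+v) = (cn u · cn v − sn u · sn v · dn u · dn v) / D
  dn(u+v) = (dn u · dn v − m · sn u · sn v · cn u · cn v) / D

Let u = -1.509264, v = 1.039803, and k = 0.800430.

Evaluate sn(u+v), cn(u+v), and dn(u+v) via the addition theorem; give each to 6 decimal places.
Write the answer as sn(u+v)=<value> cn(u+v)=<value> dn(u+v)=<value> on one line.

sn(u+v)=-0.443008 cn(u+v)=0.896518 dn(u+v)=0.935019

sn u = -0.9555849326475279, cn u = 0.2947158572201697, dn u = 0.6441741600175704
sn v = 0.8099185804556152, cn v = 0.5865423198992218, dn v = 0.7613993592030864
m = k² = 0.6406881849
D = 1 − m·sn²u·sn²v = 0.6162326472617025
sn(u+v) = (sn u·cn v·dn v + sn v·cn u·dn u)/D = -0.2729957928707891/0.6162326472617025 = -0.4430076758897406
cn(u+v) = (cn u·cn v − sn u·sn v·dn u·dn v)/D = 0.5524635486853545/0.6162326472617025 = 0.896517818619781
dn(u+v) = (dn u·dn v − m·sn u·sn v·cn u·cn v)/D = 0.5761894632214907/0.6162326472617025 = 0.9350193726052195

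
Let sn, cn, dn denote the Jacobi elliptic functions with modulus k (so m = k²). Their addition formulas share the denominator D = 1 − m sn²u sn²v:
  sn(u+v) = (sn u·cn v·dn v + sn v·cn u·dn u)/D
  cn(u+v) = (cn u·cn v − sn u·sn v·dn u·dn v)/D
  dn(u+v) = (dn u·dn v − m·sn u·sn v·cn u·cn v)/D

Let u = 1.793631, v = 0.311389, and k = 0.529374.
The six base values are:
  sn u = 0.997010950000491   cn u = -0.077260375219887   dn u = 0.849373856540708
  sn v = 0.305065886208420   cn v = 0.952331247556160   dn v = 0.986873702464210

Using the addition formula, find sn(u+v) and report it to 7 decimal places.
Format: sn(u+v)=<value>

m = k² = 0.280236831876
D = 1 − m·sn²u·sn²v = 0.9740753822169217
sn(u+v) = (sn u·cn v·dn v + sn v·cn u·dn u)/D = 0.9170021421829278/0.9740753822169217 = 0.9414077790323584

sn(u+v)=0.9414078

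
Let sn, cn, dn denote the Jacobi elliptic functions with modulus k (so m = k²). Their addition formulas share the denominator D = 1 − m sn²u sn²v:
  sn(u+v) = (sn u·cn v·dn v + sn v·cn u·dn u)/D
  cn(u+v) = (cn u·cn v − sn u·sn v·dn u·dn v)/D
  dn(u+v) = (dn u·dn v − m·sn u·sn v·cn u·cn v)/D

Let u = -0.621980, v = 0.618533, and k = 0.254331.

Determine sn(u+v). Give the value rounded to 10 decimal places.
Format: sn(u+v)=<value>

sn(u+v)=-0.0034469927

sn u = -0.5806944993928975, cn u = 0.8141215501230957, dn u = 0.9890339092626384
sn v = 0.5779154789293612, cn v = 0.8160966236995758, dn v = 0.9891391934900279
m = k² = 0.064684257561
D = 1 − m·sn²u·sn²v = 0.9927151154124697
sn(u+v) = (sn u·cn v·dn v + sn v·cn u·dn u)/D = -0.003421881788137959/0.9927151154124697 = -0.003446992732367311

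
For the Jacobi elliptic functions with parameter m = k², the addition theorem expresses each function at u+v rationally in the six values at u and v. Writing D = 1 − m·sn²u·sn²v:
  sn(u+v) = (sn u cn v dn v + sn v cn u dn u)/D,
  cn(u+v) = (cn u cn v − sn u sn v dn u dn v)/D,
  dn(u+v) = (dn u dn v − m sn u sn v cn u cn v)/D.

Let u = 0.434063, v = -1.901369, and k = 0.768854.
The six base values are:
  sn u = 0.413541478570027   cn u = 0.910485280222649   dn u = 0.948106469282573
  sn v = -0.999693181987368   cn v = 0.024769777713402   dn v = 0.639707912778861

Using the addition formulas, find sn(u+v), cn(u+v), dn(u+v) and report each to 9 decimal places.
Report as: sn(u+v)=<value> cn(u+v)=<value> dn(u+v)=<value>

sn(u+v)=-0.952669596 cn(u+v)=0.304007634 dn(u+v)=0.680805948

m = k² = 0.591136473316
D = 1 − m·sn²u·sn²v = 0.8989679025744971
sn(u+v) = (sn u·cn v·dn v + sn v·cn u·dn u)/D = -0.8564193881359692/0.8989679025744971 = -0.9526695955254064
cn(u+v) = (cn u·cn v − sn u·sn v·dn u·dn v)/D = 0.2732931054454225/0.8989679025744971 = 0.3040076343802217
dn(u+v) = (dn u·dn v − m·sn u·sn v·cn u·cn v)/D = 0.6120226951894533/0.8989679025744971 = 0.6808059480619055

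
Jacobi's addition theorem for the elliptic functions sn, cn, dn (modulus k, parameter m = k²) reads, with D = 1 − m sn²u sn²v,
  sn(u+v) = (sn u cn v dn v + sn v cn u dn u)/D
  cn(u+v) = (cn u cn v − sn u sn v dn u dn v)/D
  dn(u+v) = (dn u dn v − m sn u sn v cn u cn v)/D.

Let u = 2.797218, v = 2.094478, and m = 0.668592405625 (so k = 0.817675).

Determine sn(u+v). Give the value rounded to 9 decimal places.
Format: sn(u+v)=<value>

sn(u+v)=-0.699041700

sn u = 0.8920364050617118, cn u = -0.451963551677099, dn u = 0.6840918567422315
sn v = 0.9993422971074802, cn v = -0.03626255936837289, dn v = 0.576443210974079
m = k² = 0.668592405625
D = 1 − m·sn²u·sn²v = 0.4686812583152711
sn(u+v) = (sn u·cn v·dn v + sn v·cn u·dn u)/D = -0.3276277437318269/0.4686812583152711 = -0.6990417003434757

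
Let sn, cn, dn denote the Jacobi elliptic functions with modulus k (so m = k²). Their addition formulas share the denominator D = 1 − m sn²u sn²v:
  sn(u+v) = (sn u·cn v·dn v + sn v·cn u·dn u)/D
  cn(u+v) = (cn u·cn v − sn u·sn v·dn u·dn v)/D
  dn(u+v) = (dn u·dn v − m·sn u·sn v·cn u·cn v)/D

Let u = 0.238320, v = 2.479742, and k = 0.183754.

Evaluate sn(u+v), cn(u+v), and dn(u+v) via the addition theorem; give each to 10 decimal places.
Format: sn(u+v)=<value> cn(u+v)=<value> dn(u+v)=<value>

sn(u+v)=0.4350301323 cn(u+v)=-0.9004158950 dn(u+v)=0.9967997953

sn u = 0.2359972657369748, cn u = 0.9717537190897042, dn u = 0.9990592767586878
sn v = 0.6343859021841845, cn v = -0.7730165115377279, dn v = 0.9931823670903619
m = k² = 0.033765532516
D = 1 − m·sn²u·sn²v = 0.9992431765288158
sn(u+v) = (sn u·cn v·dn v + sn v·cn u·dn u)/D = 0.4347008912835302/0.9992431765288158 = 0.435030132298326
cn(u+v) = (cn u·cn v − sn u·sn v·dn u·dn v)/D = -0.8997344391300705/0.9992431765288158 = -0.9004158950132439
dn(u+v) = (dn u·dn v − m·sn u·sn v·cn u·cn v)/D = 0.9960453938198901/0.9992431765288158 = 0.9967997953010455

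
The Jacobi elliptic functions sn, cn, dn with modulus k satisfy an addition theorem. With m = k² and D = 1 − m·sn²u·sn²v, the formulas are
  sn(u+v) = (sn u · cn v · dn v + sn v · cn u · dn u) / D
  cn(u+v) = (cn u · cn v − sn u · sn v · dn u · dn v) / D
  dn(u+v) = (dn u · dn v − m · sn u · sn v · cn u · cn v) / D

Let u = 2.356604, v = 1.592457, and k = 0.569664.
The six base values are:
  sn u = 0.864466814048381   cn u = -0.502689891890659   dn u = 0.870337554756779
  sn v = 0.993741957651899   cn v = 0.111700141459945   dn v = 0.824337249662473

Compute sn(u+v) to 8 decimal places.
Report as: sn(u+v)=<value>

m = k² = 0.324517072896
D = 1 − m·sn²u·sn²v = 0.7605132691788653
sn(u+v) = (sn u·cn v·dn v + sn v·cn u·dn u)/D = -0.355173052791516/0.7605132691788653 = -0.4670175619355076

sn(u+v)=-0.46701756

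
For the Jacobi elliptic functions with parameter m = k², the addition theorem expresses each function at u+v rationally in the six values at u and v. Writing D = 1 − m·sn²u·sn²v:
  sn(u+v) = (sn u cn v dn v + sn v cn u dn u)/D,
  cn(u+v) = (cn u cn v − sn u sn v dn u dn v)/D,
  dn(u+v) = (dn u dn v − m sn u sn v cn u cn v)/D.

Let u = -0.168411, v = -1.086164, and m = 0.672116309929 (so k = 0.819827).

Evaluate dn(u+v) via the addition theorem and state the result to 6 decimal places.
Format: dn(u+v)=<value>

sn u = -0.1670919974967785, cn u = 0.9859413087869564, dn u = 0.9905729101463839
sn v = -0.8270164356469505, cn v = 0.5621777433959952, dn v = 0.7350523062332489
m = k² = 0.672116309929
D = 1 − m·sn²u·sn²v = 0.9871653503812896
dn(u+v) = (dn u·dn v − m·sn u·sn v·cn u·cn v)/D = 0.6766428548732358/0.9871653503812896 = 0.6854402401906474

dn(u+v)=0.685440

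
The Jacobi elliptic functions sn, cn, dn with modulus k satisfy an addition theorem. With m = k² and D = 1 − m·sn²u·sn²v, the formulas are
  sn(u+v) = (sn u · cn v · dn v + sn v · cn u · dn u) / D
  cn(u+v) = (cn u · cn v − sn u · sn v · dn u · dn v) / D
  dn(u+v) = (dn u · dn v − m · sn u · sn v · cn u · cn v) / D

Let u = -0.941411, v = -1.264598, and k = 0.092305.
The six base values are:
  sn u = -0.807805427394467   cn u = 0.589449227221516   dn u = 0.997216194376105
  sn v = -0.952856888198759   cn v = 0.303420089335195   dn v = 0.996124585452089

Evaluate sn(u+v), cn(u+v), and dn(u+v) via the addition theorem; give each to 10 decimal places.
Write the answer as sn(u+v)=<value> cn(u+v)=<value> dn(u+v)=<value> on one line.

sn(u+v)=-0.8083321766 cn(u+v)=-0.5887266702 dn(u+v)=0.9972125576

m = k² = 0.008520213025
D = 1 − m·sn²u·sn²v = 0.9949520000445583
sn(u+v) = (sn u·cn v·dn v + sn v·cn u·dn u)/D = -0.8042517158366213/0.9949520000445583 = -0.8083321766282226
cn(u+v) = (cn u·cn v − sn u·sn v·dn u·dn v)/D = -0.5857547780142449/0.9949520000445583 = -0.5887266702192792
dn(u+v) = (dn u·dn v − m·sn u·sn v·cn u·cn v)/D = 0.9921786286735823/0.9949520000445583 = 0.997212557620014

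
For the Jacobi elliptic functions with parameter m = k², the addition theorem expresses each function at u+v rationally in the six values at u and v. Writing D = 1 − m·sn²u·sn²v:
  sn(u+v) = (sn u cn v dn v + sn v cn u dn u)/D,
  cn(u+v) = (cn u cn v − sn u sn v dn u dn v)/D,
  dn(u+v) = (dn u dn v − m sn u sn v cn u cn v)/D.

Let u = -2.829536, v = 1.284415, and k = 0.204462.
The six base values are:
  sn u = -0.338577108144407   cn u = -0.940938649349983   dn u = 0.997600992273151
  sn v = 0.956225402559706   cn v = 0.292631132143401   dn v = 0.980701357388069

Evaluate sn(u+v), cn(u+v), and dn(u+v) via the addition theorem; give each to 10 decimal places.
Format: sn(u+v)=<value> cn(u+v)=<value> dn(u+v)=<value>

m = k² = 0.041804709444
D = 1 − m·sn²u·sn²v = 0.9956181153051757
sn(u+v) = (sn u·cn v·dn v + sn v·cn u·dn u)/D = -0.9947570605568187/0.9956181153051757 = -0.9991351556032173
cn(u+v) = (cn u·cn v − sn u·sn v·dn u·dn v)/D = 0.04139833325374256/0.9956181153051757 = 0.04158053436086103
dn(u+v) = (dn u·dn v − m·sn u·sn v·cn u·cn v)/D = 0.9746219431424572/0.9956181153051757 = 0.9789114201118339

sn(u+v)=-0.9991351556 cn(u+v)=0.0415805344 dn(u+v)=0.9789114201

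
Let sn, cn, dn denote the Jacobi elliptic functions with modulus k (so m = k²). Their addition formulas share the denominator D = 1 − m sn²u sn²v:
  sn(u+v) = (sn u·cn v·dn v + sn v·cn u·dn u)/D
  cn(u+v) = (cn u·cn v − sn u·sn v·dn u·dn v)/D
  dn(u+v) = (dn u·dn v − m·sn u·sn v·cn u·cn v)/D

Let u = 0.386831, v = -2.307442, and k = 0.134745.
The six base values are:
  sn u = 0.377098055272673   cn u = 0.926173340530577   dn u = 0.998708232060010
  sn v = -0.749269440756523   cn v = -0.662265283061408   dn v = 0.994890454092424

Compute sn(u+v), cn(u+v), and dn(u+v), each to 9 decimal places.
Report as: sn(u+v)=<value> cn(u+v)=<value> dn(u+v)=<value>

m = k² = 0.018156215025
D = 1 − m·sn²u·sn²v = 0.9985505276236962
sn(u+v) = (sn u·cn v·dn v + sn v·cn u·dn u)/D = -0.9415198518591567/0.9985505276236962 = -0.9428865398526618
cn(u+v) = (cn u·cn v − sn u·sn v·dn u·dn v)/D = -0.3326312143691174/0.9985505276236962 = -0.3331140539885323
dn(u+v) = (dn u·dn v − m·sn u·sn v·cn u·cn v)/D = 0.9904586839126942/0.9985505276236962 = 0.9918964103596655

sn(u+v)=-0.942886540 cn(u+v)=-0.333114054 dn(u+v)=0.991896410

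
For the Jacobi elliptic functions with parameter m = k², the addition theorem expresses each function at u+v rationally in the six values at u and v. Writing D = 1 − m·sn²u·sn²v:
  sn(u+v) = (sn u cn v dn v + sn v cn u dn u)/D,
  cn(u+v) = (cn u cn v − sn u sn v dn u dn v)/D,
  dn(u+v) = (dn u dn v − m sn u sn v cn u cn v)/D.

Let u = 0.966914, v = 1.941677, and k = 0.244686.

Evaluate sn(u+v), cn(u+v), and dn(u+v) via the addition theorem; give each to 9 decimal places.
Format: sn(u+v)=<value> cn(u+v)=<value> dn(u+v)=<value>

sn(u+v)=0.277756183 cn(u+v)=-0.960651603 dn(u+v)=0.997687839

sn u = 0.8188725046599728, cn u = 0.5739754534053724, dn u = 0.9797209860499687
sn v = 0.9439482220276486, cn v = -0.3300935536038852, dn v = 0.9729606552083215
m = k² = 0.059871238596
D = 1 − m·sn²u·sn²v = 0.9642276751126321
sn(u+v) = (sn u·cn v·dn v + sn v·cn u·dn u)/D = 0.2678201984386305/0.9642276751126321 = 0.2777561828510535
cn(u+v) = (cn u·cn v − sn u·sn v·dn u·dn v)/D = -0.9262868620256925/0.9642276751126321 = -0.9606516032818621
dn(u+v) = (dn u·dn v − m·sn u·sn v·cn u·cn v)/D = 0.9619982254067042/0.9642276751126321 = 0.9976878389166049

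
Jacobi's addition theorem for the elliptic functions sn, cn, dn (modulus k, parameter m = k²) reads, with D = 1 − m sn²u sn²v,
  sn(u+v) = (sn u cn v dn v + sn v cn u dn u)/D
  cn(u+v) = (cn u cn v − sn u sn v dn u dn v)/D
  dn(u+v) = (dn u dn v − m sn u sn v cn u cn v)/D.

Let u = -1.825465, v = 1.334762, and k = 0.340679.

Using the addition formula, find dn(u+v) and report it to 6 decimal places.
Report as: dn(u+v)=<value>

dn(u+v)=0.987135

sn u = -0.9812995793388483, cn u = -0.1924867153582279, dn u = 0.9424638213563168
sn v = 0.9642427217919435, cn v = 0.2650207038539908, dn v = 0.9445049281118722
m = k² = 0.116062181041
D = 1 − m·sn²u·sn²v = 0.8960877636001824
dn(u+v) = (dn u·dn v − m·sn u·sn v·cn u·cn v)/D = 0.8845595152571321/0.8960877636001824 = 0.987134911544006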